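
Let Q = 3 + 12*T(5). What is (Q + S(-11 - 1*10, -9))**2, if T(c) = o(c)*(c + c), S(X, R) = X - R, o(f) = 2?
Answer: 53361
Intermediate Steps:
T(c) = 4*c (T(c) = 2*(c + c) = 2*(2*c) = 4*c)
Q = 243 (Q = 3 + 12*(4*5) = 3 + 12*20 = 3 + 240 = 243)
(Q + S(-11 - 1*10, -9))**2 = (243 + ((-11 - 1*10) - 1*(-9)))**2 = (243 + ((-11 - 10) + 9))**2 = (243 + (-21 + 9))**2 = (243 - 12)**2 = 231**2 = 53361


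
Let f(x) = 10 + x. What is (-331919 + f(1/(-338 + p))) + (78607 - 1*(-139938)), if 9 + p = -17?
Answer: -41264497/364 ≈ -1.1336e+5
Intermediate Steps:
p = -26 (p = -9 - 17 = -26)
(-331919 + f(1/(-338 + p))) + (78607 - 1*(-139938)) = (-331919 + (10 + 1/(-338 - 26))) + (78607 - 1*(-139938)) = (-331919 + (10 + 1/(-364))) + (78607 + 139938) = (-331919 + (10 - 1/364)) + 218545 = (-331919 + 3639/364) + 218545 = -120814877/364 + 218545 = -41264497/364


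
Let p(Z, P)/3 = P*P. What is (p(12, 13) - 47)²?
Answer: 211600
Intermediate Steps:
p(Z, P) = 3*P² (p(Z, P) = 3*(P*P) = 3*P²)
(p(12, 13) - 47)² = (3*13² - 47)² = (3*169 - 47)² = (507 - 47)² = 460² = 211600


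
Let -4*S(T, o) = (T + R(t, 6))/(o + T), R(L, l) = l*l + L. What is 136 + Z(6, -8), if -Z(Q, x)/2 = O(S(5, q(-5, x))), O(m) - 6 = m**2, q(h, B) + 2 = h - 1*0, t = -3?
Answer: 631/8 ≈ 78.875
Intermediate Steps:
q(h, B) = -2 + h (q(h, B) = -2 + (h - 1*0) = -2 + (h + 0) = -2 + h)
R(L, l) = L + l**2 (R(L, l) = l**2 + L = L + l**2)
S(T, o) = -(33 + T)/(4*(T + o)) (S(T, o) = -(T + (-3 + 6**2))/(4*(o + T)) = -(T + (-3 + 36))/(4*(T + o)) = -(T + 33)/(4*(T + o)) = -(33 + T)/(4*(T + o)))
O(m) = 6 + m**2
Z(Q, x) = -457/8 (Z(Q, x) = -2*(6 + ((-33 - 1*5)/(4*(5 + (-2 - 5))))**2) = -2*(6 + ((-33 - 5)/(4*(5 - 7)))**2) = -2*(6 + ((1/4)*(-38)/(-2))**2) = -2*(6 + ((1/4)*(-1/2)*(-38))**2) = -2*(6 + (19/4)**2) = -2*(6 + 361/16) = -2*457/16 = -457/8)
136 + Z(6, -8) = 136 - 457/8 = 631/8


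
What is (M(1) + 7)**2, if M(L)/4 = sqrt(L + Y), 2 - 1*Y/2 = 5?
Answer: -31 + 56*I*sqrt(5) ≈ -31.0 + 125.22*I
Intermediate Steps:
Y = -6 (Y = 4 - 2*5 = 4 - 10 = -6)
M(L) = 4*sqrt(-6 + L) (M(L) = 4*sqrt(L - 6) = 4*sqrt(-6 + L))
(M(1) + 7)**2 = (4*sqrt(-6 + 1) + 7)**2 = (4*sqrt(-5) + 7)**2 = (4*(I*sqrt(5)) + 7)**2 = (4*I*sqrt(5) + 7)**2 = (7 + 4*I*sqrt(5))**2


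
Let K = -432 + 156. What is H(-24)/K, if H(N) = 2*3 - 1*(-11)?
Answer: -17/276 ≈ -0.061594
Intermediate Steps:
H(N) = 17 (H(N) = 6 + 11 = 17)
K = -276
H(-24)/K = 17/(-276) = 17*(-1/276) = -17/276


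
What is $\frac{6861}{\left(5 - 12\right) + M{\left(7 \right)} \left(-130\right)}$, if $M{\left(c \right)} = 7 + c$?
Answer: $- \frac{2287}{609} \approx -3.7553$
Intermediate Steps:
$\frac{6861}{\left(5 - 12\right) + M{\left(7 \right)} \left(-130\right)} = \frac{6861}{\left(5 - 12\right) + \left(7 + 7\right) \left(-130\right)} = \frac{6861}{\left(5 - 12\right) + 14 \left(-130\right)} = \frac{6861}{-7 - 1820} = \frac{6861}{-1827} = 6861 \left(- \frac{1}{1827}\right) = - \frac{2287}{609}$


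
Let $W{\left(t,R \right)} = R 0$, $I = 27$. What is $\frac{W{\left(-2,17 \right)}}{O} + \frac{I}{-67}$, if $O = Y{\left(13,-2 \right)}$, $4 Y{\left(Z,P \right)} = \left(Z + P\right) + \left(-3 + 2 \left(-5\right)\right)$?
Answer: $- \frac{27}{67} \approx -0.40299$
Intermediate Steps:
$Y{\left(Z,P \right)} = - \frac{13}{4} + \frac{P}{4} + \frac{Z}{4}$ ($Y{\left(Z,P \right)} = \frac{\left(Z + P\right) + \left(-3 + 2 \left(-5\right)\right)}{4} = \frac{\left(P + Z\right) - 13}{4} = \frac{-13 + P + Z}{4} = - \frac{13}{4} + \frac{P}{4} + \frac{Z}{4}$)
$O = - \frac{1}{2}$ ($O = - \frac{13}{4} + \frac{1}{4} \left(-2\right) + \frac{1}{4} \cdot 13 = - \frac{13}{4} - \frac{1}{2} + \frac{13}{4} = - \frac{1}{2} \approx -0.5$)
$W{\left(t,R \right)} = 0$
$\frac{W{\left(-2,17 \right)}}{O} + \frac{I}{-67} = \frac{0}{- \frac{1}{2}} + \frac{27}{-67} = 0 \left(-2\right) + 27 \left(- \frac{1}{67}\right) = 0 - \frac{27}{67} = - \frac{27}{67}$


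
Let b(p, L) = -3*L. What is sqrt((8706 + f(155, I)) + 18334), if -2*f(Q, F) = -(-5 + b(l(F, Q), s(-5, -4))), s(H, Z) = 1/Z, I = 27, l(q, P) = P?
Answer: sqrt(432606)/4 ≈ 164.43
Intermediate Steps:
f(Q, F) = -17/8 (f(Q, F) = -(-1)*(-5 - 3/(-4))/2 = -(-1)*(-5 - 3*(-1/4))/2 = -(-1)*(-5 + 3/4)/2 = -(-1)*(-17)/(2*4) = -1/2*17/4 = -17/8)
sqrt((8706 + f(155, I)) + 18334) = sqrt((8706 - 17/8) + 18334) = sqrt(69631/8 + 18334) = sqrt(216303/8) = sqrt(432606)/4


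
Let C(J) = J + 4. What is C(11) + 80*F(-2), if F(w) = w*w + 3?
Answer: 575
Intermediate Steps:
F(w) = 3 + w² (F(w) = w² + 3 = 3 + w²)
C(J) = 4 + J
C(11) + 80*F(-2) = (4 + 11) + 80*(3 + (-2)²) = 15 + 80*(3 + 4) = 15 + 80*7 = 15 + 560 = 575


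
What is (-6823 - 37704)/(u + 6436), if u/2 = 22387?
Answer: -44527/51210 ≈ -0.86950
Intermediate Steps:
u = 44774 (u = 2*22387 = 44774)
(-6823 - 37704)/(u + 6436) = (-6823 - 37704)/(44774 + 6436) = -44527/51210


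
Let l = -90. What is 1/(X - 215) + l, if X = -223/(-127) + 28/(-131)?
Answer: -319633457/3551298 ≈ -90.005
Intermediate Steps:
X = 25657/16637 (X = -223*(-1/127) + 28*(-1/131) = 223/127 - 28/131 = 25657/16637 ≈ 1.5422)
1/(X - 215) + l = 1/(25657/16637 - 215) - 90 = 1/(-3551298/16637) - 90 = -16637/3551298 - 90 = -319633457/3551298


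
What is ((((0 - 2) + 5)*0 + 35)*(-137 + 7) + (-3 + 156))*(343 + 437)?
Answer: -3429660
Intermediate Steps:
((((0 - 2) + 5)*0 + 35)*(-137 + 7) + (-3 + 156))*(343 + 437) = (((-2 + 5)*0 + 35)*(-130) + 153)*780 = ((3*0 + 35)*(-130) + 153)*780 = ((0 + 35)*(-130) + 153)*780 = (35*(-130) + 153)*780 = (-4550 + 153)*780 = -4397*780 = -3429660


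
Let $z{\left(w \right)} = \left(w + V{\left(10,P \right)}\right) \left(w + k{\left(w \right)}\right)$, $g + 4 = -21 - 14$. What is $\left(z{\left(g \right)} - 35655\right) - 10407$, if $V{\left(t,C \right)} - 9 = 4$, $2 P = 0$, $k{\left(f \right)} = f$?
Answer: $-44034$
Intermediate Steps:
$P = 0$ ($P = \frac{1}{2} \cdot 0 = 0$)
$V{\left(t,C \right)} = 13$ ($V{\left(t,C \right)} = 9 + 4 = 13$)
$g = -39$ ($g = -4 - 35 = -39$)
$z{\left(w \right)} = 2 w \left(13 + w\right)$ ($z{\left(w \right)} = \left(w + 13\right) \left(w + w\right) = \left(13 + w\right) 2 w = 2 w \left(13 + w\right)$)
$\left(z{\left(g \right)} - 35655\right) - 10407 = \left(2 \left(-39\right) \left(13 - 39\right) - 35655\right) - 10407 = \left(2 \left(-39\right) \left(-26\right) - 35655\right) - 10407 = \left(2028 - 35655\right) - 10407 = -33627 - 10407 = -44034$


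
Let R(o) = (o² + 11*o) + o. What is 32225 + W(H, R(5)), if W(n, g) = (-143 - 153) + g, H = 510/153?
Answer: 32014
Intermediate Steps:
R(o) = o² + 12*o
H = 10/3 (H = 510*(1/153) = 10/3 ≈ 3.3333)
W(n, g) = -296 + g
32225 + W(H, R(5)) = 32225 + (-296 + 5*(12 + 5)) = 32225 + (-296 + 5*17) = 32225 + (-296 + 85) = 32225 - 211 = 32014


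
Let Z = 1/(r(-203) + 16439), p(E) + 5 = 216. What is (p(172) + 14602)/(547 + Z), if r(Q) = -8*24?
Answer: 240666811/8887110 ≈ 27.080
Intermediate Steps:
r(Q) = -192
p(E) = 211 (p(E) = -5 + 216 = 211)
Z = 1/16247 (Z = 1/(-192 + 16439) = 1/16247 ≈ 6.1550e-5)
(p(172) + 14602)/(547 + Z) = (211 + 14602)/(547 + 1/16247) = 14813/(8887110/16247) = 14813*(16247/8887110) = 240666811/8887110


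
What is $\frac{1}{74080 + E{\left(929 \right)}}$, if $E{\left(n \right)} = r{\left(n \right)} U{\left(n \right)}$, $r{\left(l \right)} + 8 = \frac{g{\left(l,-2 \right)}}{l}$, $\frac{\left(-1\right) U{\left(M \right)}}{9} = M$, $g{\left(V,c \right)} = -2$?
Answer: $\frac{1}{140986} \approx 7.0929 \cdot 10^{-6}$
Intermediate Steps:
$U{\left(M \right)} = - 9 M$
$r{\left(l \right)} = -8 - \frac{2}{l}$
$E{\left(n \right)} = - 9 n \left(-8 - \frac{2}{n}\right)$ ($E{\left(n \right)} = \left(-8 - \frac{2}{n}\right) \left(- 9 n\right) = - 9 n \left(-8 - \frac{2}{n}\right)$)
$\frac{1}{74080 + E{\left(929 \right)}} = \frac{1}{74080 + \left(18 + 72 \cdot 929\right)} = \frac{1}{74080 + \left(18 + 66888\right)} = \frac{1}{74080 + 66906} = \frac{1}{140986}$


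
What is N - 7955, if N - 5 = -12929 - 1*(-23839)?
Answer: 2960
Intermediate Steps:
N = 10915 (N = 5 + (-12929 - 1*(-23839)) = 5 + (-12929 + 23839) = 5 + 10910 = 10915)
N - 7955 = 10915 - 7955 = 2960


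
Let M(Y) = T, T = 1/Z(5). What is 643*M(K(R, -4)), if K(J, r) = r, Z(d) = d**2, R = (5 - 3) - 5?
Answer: 643/25 ≈ 25.720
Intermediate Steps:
R = -3 (R = 2 - 5 = -3)
T = 1/25 (T = 1/(5**2) = 1/25 ≈ 0.040000)
M(Y) = 1/25
643*M(K(R, -4)) = 643*(1/25) = 643/25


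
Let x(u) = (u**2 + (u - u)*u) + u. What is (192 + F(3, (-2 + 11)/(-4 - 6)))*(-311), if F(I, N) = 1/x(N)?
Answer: -506308/9 ≈ -56256.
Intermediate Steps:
x(u) = u + u**2 (x(u) = (u**2 + 0*u) + u = (u**2 + 0) + u = u**2 + u = u + u**2)
F(I, N) = 1/(N*(1 + N))
(192 + F(3, (-2 + 11)/(-4 - 6)))*(-311) = (192 + 1/((((-2 + 11)/(-4 - 6)))*(1 + (-2 + 11)/(-4 - 6))))*(-311) = (192 + 1/(((9/(-10)))*(1 + 9/(-10))))*(-311) = (192 + 1/(((9*(-1/10)))*(1 + 9*(-1/10))))*(-311) = (192 + 1/((-9/10)*(1 - 9/10)))*(-311) = (192 - 10/(9*1/10))*(-311) = (192 - 10/9*10)*(-311) = (192 - 100/9)*(-311) = (1628/9)*(-311) = -506308/9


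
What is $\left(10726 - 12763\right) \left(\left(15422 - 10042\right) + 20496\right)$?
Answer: $-52709412$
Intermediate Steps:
$\left(10726 - 12763\right) \left(\left(15422 - 10042\right) + 20496\right) = - 2037 \left(\left(15422 - 10042\right) + 20496\right) = - 2037 \left(5380 + 20496\right) = \left(-2037\right) 25876 = -52709412$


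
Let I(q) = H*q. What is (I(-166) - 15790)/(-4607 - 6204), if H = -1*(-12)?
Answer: 17782/10811 ≈ 1.6448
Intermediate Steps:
H = 12
I(q) = 12*q
(I(-166) - 15790)/(-4607 - 6204) = (12*(-166) - 15790)/(-4607 - 6204) = (-1992 - 15790)/(-10811) = -17782*(-1/10811) = 17782/10811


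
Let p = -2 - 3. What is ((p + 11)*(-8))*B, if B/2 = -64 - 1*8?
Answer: 6912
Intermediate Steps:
B = -144 (B = 2*(-64 - 1*8) = 2*(-64 - 8) = 2*(-72) = -144)
p = -5
((p + 11)*(-8))*B = ((-5 + 11)*(-8))*(-144) = (6*(-8))*(-144) = -48*(-144) = 6912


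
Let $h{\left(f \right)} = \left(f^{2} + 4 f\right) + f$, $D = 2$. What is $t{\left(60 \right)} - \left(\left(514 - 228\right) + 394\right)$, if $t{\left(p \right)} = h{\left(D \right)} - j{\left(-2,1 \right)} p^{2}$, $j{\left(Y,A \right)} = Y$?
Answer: $6534$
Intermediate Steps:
$h{\left(f \right)} = f^{2} + 5 f$
$t{\left(p \right)} = 14 + 2 p^{2}$ ($t{\left(p \right)} = 2 \left(5 + 2\right) - - 2 p^{2} = 2 \cdot 7 + 2 p^{2} = 14 + 2 p^{2}$)
$t{\left(60 \right)} - \left(\left(514 - 228\right) + 394\right) = \left(14 + 2 \cdot 60^{2}\right) - \left(\left(514 - 228\right) + 394\right) = \left(14 + 2 \cdot 3600\right) - \left(286 + 394\right) = \left(14 + 7200\right) - 680 = 7214 - 680 = 6534$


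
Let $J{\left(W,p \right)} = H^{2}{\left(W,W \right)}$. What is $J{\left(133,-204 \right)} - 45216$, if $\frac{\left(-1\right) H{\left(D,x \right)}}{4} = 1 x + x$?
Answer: $1086880$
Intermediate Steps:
$H{\left(D,x \right)} = - 8 x$ ($H{\left(D,x \right)} = - 4 \left(1 x + x\right) = - 4 \left(x + x\right) = - 4 \cdot 2 x = - 8 x$)
$J{\left(W,p \right)} = 64 W^{2}$ ($J{\left(W,p \right)} = \left(- 8 W\right)^{2} = 64 W^{2}$)
$J{\left(133,-204 \right)} - 45216 = 64 \cdot 133^{2} - 45216 = 64 \cdot 17689 - 45216 = 1132096 - 45216 = 1086880$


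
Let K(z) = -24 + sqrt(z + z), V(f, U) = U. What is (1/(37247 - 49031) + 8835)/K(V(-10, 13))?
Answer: -104111639/270050 - 104111639*sqrt(26)/6481200 ≈ -467.44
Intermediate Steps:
K(z) = -24 + sqrt(2)*sqrt(z) (K(z) = -24 + sqrt(2*z) = -24 + sqrt(2)*sqrt(z))
(1/(37247 - 49031) + 8835)/K(V(-10, 13)) = (1/(37247 - 49031) + 8835)/(-24 + sqrt(2)*sqrt(13)) = (1/(-11784) + 8835)/(-24 + sqrt(26)) = (-1/11784 + 8835)/(-24 + sqrt(26)) = 104111639/(11784*(-24 + sqrt(26)))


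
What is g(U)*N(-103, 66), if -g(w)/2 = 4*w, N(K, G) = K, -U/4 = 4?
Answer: -13184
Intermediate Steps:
U = -16 (U = -4*4 = -16)
g(w) = -8*w
g(U)*N(-103, 66) = -8*(-16)*(-103) = 128*(-103) = -13184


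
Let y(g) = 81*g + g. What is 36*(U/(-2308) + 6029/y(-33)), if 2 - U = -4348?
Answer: -38529048/260227 ≈ -148.06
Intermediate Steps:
U = 4350 (U = 2 - 1*(-4348) = 2 + 4348 = 4350)
y(g) = 82*g
36*(U/(-2308) + 6029/y(-33)) = 36*(4350/(-2308) + 6029/((82*(-33)))) = 36*(4350*(-1/2308) + 6029/(-2706)) = 36*(-2175/1154 + 6029*(-1/2706)) = 36*(-2175/1154 - 6029/2706) = 36*(-3210754/780681) = -38529048/260227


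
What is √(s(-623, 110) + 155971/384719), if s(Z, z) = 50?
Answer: √7460440455199/384719 ≈ 7.0997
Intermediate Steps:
√(s(-623, 110) + 155971/384719) = √(50 + 155971/384719) = √(19391921/384719) = √7460440455199/384719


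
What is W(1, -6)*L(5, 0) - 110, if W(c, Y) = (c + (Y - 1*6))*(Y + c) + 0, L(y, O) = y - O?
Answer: 165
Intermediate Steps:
W(c, Y) = (Y + c)*(-6 + Y + c) (W(c, Y) = (c + (Y - 6))*(Y + c) + 0 = (c + (-6 + Y))*(Y + c) + 0 = (-6 + Y + c)*(Y + c) + 0 = (Y + c)*(-6 + Y + c) + 0 = (Y + c)*(-6 + Y + c))
W(1, -6)*L(5, 0) - 110 = ((-6)² + 1² - 6*(-6) - 6*1 + 2*(-6)*1)*(5 - 1*0) - 110 = (36 + 1 + 36 - 6 - 12)*(5 + 0) - 110 = 55*5 - 110 = 275 - 110 = 165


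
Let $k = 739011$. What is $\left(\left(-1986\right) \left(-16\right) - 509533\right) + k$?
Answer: $261254$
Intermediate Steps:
$\left(\left(-1986\right) \left(-16\right) - 509533\right) + k = \left(\left(-1986\right) \left(-16\right) - 509533\right) + 739011 = \left(31776 - 509533\right) + 739011 = -477757 + 739011 = 261254$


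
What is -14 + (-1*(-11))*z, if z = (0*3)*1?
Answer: -14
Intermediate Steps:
z = 0 (z = 0*1 = 0)
-14 + (-1*(-11))*z = -14 - 1*(-11)*0 = -14 + 11*0 = -14 + 0 = -14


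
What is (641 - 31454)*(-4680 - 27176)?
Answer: 981578928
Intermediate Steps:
(641 - 31454)*(-4680 - 27176) = -30813*(-31856) = 981578928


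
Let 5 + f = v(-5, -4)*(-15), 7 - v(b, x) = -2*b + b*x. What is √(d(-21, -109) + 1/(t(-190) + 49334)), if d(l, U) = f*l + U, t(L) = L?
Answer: I*√4376824288530/24572 ≈ 85.141*I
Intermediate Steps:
v(b, x) = 7 + 2*b - b*x (v(b, x) = 7 - (-2*b + b*x) = 7 + (2*b - b*x) = 7 + 2*b - b*x)
f = 340 (f = -5 + (7 + 2*(-5) - 1*(-5)*(-4))*(-15) = -5 + (7 - 10 - 20)*(-15) = -5 - 23*(-15) = -5 + 345 = 340)
d(l, U) = U + 340*l (d(l, U) = 340*l + U = U + 340*l)
√(d(-21, -109) + 1/(t(-190) + 49334)) = √((-109 + 340*(-21)) + 1/(-190 + 49334)) = √((-109 - 7140) + 1/49144) = √(-7249 + 1/49144) = √(-356244855/49144) = I*√4376824288530/24572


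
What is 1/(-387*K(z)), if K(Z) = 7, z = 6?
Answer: -1/2709 ≈ -0.00036914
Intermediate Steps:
1/(-387*K(z)) = 1/(-387*7) = 1/(-2709) = -1/2709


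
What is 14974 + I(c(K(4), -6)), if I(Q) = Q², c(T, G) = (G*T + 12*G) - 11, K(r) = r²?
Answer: 47015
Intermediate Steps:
c(T, G) = -11 + 12*G + G*T (c(T, G) = (12*G + G*T) - 11 = -11 + 12*G + G*T)
14974 + I(c(K(4), -6)) = 14974 + (-11 + 12*(-6) - 6*4²)² = 14974 + (-11 - 72 - 6*16)² = 14974 + (-11 - 72 - 96)² = 14974 + (-179)² = 14974 + 32041 = 47015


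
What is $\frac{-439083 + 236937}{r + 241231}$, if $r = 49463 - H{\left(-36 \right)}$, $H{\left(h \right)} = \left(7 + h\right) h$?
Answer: $- \frac{33691}{48275} \approx -0.6979$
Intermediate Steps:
$H{\left(h \right)} = h \left(7 + h\right)$
$r = 48419$ ($r = 49463 - - 36 \left(7 - 36\right) = 49463 - \left(-36\right) \left(-29\right) = 49463 - 1044 = 48419$)
$\frac{-439083 + 236937}{r + 241231} = \frac{-439083 + 236937}{48419 + 241231} = - \frac{202146}{289650} = \left(-202146\right) \frac{1}{289650} = - \frac{33691}{48275}$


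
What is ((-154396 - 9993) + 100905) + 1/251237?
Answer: -15949529707/251237 ≈ -63484.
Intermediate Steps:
((-154396 - 9993) + 100905) + 1/251237 = (-164389 + 100905) + 1/251237 = -63484 + 1/251237 = -15949529707/251237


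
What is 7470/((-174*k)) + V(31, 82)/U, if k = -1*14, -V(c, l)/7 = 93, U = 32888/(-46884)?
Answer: 777041754/834533 ≈ 931.11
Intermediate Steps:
U = -8222/11721 (U = 32888*(-1/46884) = -8222/11721 ≈ -0.70148)
V(c, l) = -651 (V(c, l) = -7*93 = -651)
k = -14
7470/((-174*k)) + V(31, 82)/U = 7470/((-174*(-14))) - 651/(-8222/11721) = 7470/2436 - 651*(-11721/8222) = 7470*(1/2436) + 7630371/8222 = 1245/406 + 7630371/8222 = 777041754/834533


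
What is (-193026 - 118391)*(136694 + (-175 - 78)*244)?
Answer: -23344441154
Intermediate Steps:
(-193026 - 118391)*(136694 + (-175 - 78)*244) = -311417*(136694 - 253*244) = -311417*(136694 - 61732) = -311417*74962 = -23344441154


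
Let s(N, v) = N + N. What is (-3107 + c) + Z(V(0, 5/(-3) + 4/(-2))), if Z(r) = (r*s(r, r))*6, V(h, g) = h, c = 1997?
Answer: -1110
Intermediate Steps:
s(N, v) = 2*N
Z(r) = 12*r² (Z(r) = (r*(2*r))*6 = (2*r²)*6 = 12*r²)
(-3107 + c) + Z(V(0, 5/(-3) + 4/(-2))) = (-3107 + 1997) + 12*0² = -1110 + 12*0 = -1110 + 0 = -1110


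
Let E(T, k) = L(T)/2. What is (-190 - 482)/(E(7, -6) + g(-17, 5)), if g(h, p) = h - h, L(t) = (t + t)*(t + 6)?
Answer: -96/13 ≈ -7.3846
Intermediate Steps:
L(t) = 2*t*(6 + t) (L(t) = (2*t)*(6 + t) = 2*t*(6 + t))
g(h, p) = 0
E(T, k) = T*(6 + T) (E(T, k) = (2*T*(6 + T))/2 = (2*T*(6 + T))*(½) = T*(6 + T))
(-190 - 482)/(E(7, -6) + g(-17, 5)) = (-190 - 482)/(7*(6 + 7) + 0) = -672/(7*13 + 0) = -672/(91 + 0) = -672/91 = -672*1/91 = -96/13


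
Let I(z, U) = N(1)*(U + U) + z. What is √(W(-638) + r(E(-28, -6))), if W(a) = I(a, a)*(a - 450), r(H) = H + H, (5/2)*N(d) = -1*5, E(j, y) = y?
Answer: 2*I*√520611 ≈ 1443.1*I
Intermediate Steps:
N(d) = -2 (N(d) = 2*(-1*5)/5 = (⅖)*(-5) = -2)
r(H) = 2*H
I(z, U) = z - 4*U (I(z, U) = -2*(U + U) + z = -4*U + z = z - 4*U)
W(a) = -3*a*(-450 + a) (W(a) = (a - 4*a)*(a - 450) = (-3*a)*(-450 + a) = -3*a*(-450 + a))
√(W(-638) + r(E(-28, -6))) = √(3*(-638)*(450 - 1*(-638)) + 2*(-6)) = √(3*(-638)*(450 + 638) - 12) = √(3*(-638)*1088 - 12) = √(-2082432 - 12) = √(-2082444) = 2*I*√520611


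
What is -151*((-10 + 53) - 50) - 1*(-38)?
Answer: 1095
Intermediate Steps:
-151*((-10 + 53) - 50) - 1*(-38) = -151*(43 - 50) + 38 = -151*(-7) + 38 = 1057 + 38 = 1095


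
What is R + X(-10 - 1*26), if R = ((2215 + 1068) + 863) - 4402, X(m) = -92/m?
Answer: -2281/9 ≈ -253.44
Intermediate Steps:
R = -256 (R = (3283 + 863) - 4402 = 4146 - 4402 = -256)
R + X(-10 - 1*26) = -256 - 92/(-10 - 1*26) = -256 - 92/(-10 - 26) = -256 - 92/(-36) = -256 - 92*(-1/36) = -256 + 23/9 = -2281/9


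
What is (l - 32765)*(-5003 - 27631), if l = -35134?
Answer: 2215815966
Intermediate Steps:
(l - 32765)*(-5003 - 27631) = (-35134 - 32765)*(-5003 - 27631) = -67899*(-32634) = 2215815966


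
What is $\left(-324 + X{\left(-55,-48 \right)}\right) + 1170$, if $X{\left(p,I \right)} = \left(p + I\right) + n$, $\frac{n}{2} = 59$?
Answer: $861$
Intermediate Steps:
$n = 118$ ($n = 2 \cdot 59 = 118$)
$X{\left(p,I \right)} = 118 + I + p$ ($X{\left(p,I \right)} = \left(p + I\right) + 118 = \left(I + p\right) + 118 = 118 + I + p$)
$\left(-324 + X{\left(-55,-48 \right)}\right) + 1170 = \left(-324 - -15\right) + 1170 = \left(-324 + 15\right) + 1170 = -309 + 1170 = 861$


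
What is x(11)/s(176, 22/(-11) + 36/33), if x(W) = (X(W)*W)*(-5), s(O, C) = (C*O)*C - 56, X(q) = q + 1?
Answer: -605/82 ≈ -7.3781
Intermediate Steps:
X(q) = 1 + q
s(O, C) = -56 + O*C² (s(O, C) = O*C² - 56 = -56 + O*C²)
x(W) = -5*W*(1 + W) (x(W) = ((1 + W)*W)*(-5) = (W*(1 + W))*(-5) = -5*W*(1 + W))
x(11)/s(176, 22/(-11) + 36/33) = (-5*11*(1 + 11))/(-56 + 176*(22/(-11) + 36/33)²) = (-5*11*12)/(-56 + 176*(22*(-1/11) + 36*(1/33))²) = -660/(-56 + 176*(-2 + 12/11)²) = -660/(-56 + 176*(-10/11)²) = -660/(-56 + 176*(100/121)) = -660/(-56 + 1600/11) = -660/984/11 = -660*11/984 = -605/82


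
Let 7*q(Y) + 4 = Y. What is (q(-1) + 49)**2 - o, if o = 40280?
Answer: -1859476/49 ≈ -37949.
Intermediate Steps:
q(Y) = -4/7 + Y/7
(q(-1) + 49)**2 - o = ((-4/7 + (1/7)*(-1)) + 49)**2 - 1*40280 = ((-4/7 - 1/7) + 49)**2 - 40280 = (-5/7 + 49)**2 - 40280 = (338/7)**2 - 40280 = 114244/49 - 40280 = -1859476/49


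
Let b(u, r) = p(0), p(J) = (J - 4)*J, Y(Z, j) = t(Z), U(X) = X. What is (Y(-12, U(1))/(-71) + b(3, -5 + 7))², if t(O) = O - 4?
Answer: 256/5041 ≈ 0.050784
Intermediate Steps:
t(O) = -4 + O
Y(Z, j) = -4 + Z
p(J) = J*(-4 + J) (p(J) = (-4 + J)*J = J*(-4 + J))
b(u, r) = 0 (b(u, r) = 0*(-4 + 0) = 0*(-4) = 0)
(Y(-12, U(1))/(-71) + b(3, -5 + 7))² = ((-4 - 12)/(-71) + 0)² = (-16*(-1/71) + 0)² = (16/71 + 0)² = (16/71)² = 256/5041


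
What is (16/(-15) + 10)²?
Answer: 17956/225 ≈ 79.804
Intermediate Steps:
(16/(-15) + 10)² = (16*(-1/15) + 10)² = (-16/15 + 10)² = (134/15)² = 17956/225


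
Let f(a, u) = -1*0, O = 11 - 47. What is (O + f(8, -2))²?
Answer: 1296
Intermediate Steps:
O = -36
f(a, u) = 0
(O + f(8, -2))² = (-36 + 0)² = (-36)² = 1296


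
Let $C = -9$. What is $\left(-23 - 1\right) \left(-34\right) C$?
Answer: $-7344$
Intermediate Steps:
$\left(-23 - 1\right) \left(-34\right) C = \left(-23 - 1\right) \left(-34\right) \left(-9\right) = \left(-24\right) \left(-34\right) \left(-9\right) = 816 \left(-9\right) = -7344$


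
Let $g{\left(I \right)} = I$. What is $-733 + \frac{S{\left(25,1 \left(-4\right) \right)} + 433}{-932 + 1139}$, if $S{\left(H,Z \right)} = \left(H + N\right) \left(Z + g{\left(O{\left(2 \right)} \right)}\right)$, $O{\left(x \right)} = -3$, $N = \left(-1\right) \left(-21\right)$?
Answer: $- \frac{50540}{69} \approx -732.46$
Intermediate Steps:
$N = 21$
$S{\left(H,Z \right)} = \left(-3 + Z\right) \left(21 + H\right)$ ($S{\left(H,Z \right)} = \left(H + 21\right) \left(Z - 3\right) = \left(21 + H\right) \left(-3 + Z\right) = \left(-3 + Z\right) \left(21 + H\right)$)
$-733 + \frac{S{\left(25,1 \left(-4\right) \right)} + 433}{-932 + 1139} = -733 + \frac{\left(-63 - 75 + 21 \cdot 1 \left(-4\right) + 25 \cdot 1 \left(-4\right)\right) + 433}{-932 + 1139} = -733 + \frac{\left(-63 - 75 + 21 \left(-4\right) + 25 \left(-4\right)\right) + 433}{207} = -733 + \left(\left(-63 - 75 - 84 - 100\right) + 433\right) \frac{1}{207} = -733 + \left(-322 + 433\right) \frac{1}{207} = -733 + 111 \cdot \frac{1}{207} = -733 + \frac{37}{69} = - \frac{50540}{69}$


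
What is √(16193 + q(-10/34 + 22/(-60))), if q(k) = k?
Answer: √4211627430/510 ≈ 127.25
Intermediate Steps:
√(16193 + q(-10/34 + 22/(-60))) = √(16193 + (-10/34 + 22/(-60))) = √(16193 + (-10*1/34 + 22*(-1/60))) = √(16193 + (-5/17 - 11/30)) = √(16193 - 337/510) = √(8258093/510) = √4211627430/510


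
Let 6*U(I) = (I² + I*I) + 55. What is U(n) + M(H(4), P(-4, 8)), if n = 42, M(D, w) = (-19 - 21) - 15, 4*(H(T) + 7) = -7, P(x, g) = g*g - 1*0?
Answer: 3253/6 ≈ 542.17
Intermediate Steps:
P(x, g) = g² (P(x, g) = g² + 0 = g²)
H(T) = -35/4 (H(T) = -7 + (¼)*(-7) = -7 - 7/4 = -35/4)
M(D, w) = -55 (M(D, w) = -40 - 15 = -55)
U(I) = 55/6 + I²/3 (U(I) = ((I² + I*I) + 55)/6 = ((I² + I²) + 55)/6 = (2*I² + 55)/6 = (55 + 2*I²)/6 = 55/6 + I²/3)
U(n) + M(H(4), P(-4, 8)) = (55/6 + (⅓)*42²) - 55 = (55/6 + (⅓)*1764) - 55 = (55/6 + 588) - 55 = 3583/6 - 55 = 3253/6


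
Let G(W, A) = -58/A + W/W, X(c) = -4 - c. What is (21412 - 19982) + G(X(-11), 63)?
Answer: 90095/63 ≈ 1430.1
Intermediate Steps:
G(W, A) = 1 - 58/A (G(W, A) = -58/A + 1 = 1 - 58/A)
(21412 - 19982) + G(X(-11), 63) = (21412 - 19982) + (-58 + 63)/63 = 1430 + (1/63)*5 = 1430 + 5/63 = 90095/63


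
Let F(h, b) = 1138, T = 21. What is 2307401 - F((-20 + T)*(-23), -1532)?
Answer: 2306263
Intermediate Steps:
2307401 - F((-20 + T)*(-23), -1532) = 2307401 - 1*1138 = 2307401 - 1138 = 2306263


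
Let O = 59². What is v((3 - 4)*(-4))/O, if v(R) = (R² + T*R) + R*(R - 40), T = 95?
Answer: 252/3481 ≈ 0.072393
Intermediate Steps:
O = 3481
v(R) = R² + 95*R + R*(-40 + R) (v(R) = (R² + 95*R) + R*(R - 40) = (R² + 95*R) + R*(-40 + R) = R² + 95*R + R*(-40 + R))
v((3 - 4)*(-4))/O = (((3 - 4)*(-4))*(55 + 2*((3 - 4)*(-4))))/3481 = ((-1*(-4))*(55 + 2*(-1*(-4))))*(1/3481) = (4*(55 + 2*4))*(1/3481) = (4*(55 + 8))*(1/3481) = (4*63)*(1/3481) = 252*(1/3481) = 252/3481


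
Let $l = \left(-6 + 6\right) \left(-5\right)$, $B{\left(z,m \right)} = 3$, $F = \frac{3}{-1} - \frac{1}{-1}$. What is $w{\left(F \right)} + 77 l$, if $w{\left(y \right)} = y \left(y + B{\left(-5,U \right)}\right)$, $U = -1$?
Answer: $-2$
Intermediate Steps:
$F = -2$ ($F = 3 \left(-1\right) - -1 = -3 + 1 = -2$)
$l = 0$ ($l = 0 \left(-5\right) = 0$)
$w{\left(y \right)} = y \left(3 + y\right)$ ($w{\left(y \right)} = y \left(y + 3\right) = y \left(3 + y\right)$)
$w{\left(F \right)} + 77 l = - 2 \left(3 - 2\right) + 77 \cdot 0 = \left(-2\right) 1 + 0 = -2 + 0 = -2$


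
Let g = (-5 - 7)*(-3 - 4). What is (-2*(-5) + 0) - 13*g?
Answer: -1082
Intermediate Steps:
g = 84 (g = -12*(-7) = 84)
(-2*(-5) + 0) - 13*g = (-2*(-5) + 0) - 13*84 = (10 + 0) - 1092 = 10 - 1092 = -1082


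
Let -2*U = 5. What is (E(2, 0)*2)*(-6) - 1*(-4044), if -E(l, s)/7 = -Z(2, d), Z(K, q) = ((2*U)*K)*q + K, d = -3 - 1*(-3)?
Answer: 3876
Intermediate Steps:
U = -5/2 (U = -½*5 = -5/2 ≈ -2.5000)
d = 0 (d = -3 + 3 = 0)
Z(K, q) = K - 5*K*q (Z(K, q) = ((2*(-5/2))*K)*q + K = (-5*K)*q + K = -5*K*q + K = K - 5*K*q)
E(l, s) = 14 (E(l, s) = -(-7)*2*(1 - 5*0) = -(-7)*2*(1 + 0) = -(-7)*2*1 = -(-7)*2 = -7*(-2) = 14)
(E(2, 0)*2)*(-6) - 1*(-4044) = (14*2)*(-6) - 1*(-4044) = 28*(-6) + 4044 = -168 + 4044 = 3876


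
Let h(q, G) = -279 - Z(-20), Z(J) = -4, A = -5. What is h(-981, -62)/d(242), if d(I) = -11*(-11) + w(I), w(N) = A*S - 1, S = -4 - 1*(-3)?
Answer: -11/5 ≈ -2.2000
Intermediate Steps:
S = -1 (S = -4 + 3 = -1)
w(N) = 4 (w(N) = -5*(-1) - 1 = 5 - 1 = 4)
d(I) = 125 (d(I) = -11*(-11) + 4 = 121 + 4 = 125)
h(q, G) = -275 (h(q, G) = -279 - 1*(-4) = -279 + 4 = -275)
h(-981, -62)/d(242) = -275/125 = -275*1/125 = -11/5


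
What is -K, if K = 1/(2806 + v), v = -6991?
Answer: 1/4185 ≈ 0.00023895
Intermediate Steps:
K = -1/4185 (K = 1/(2806 - 6991) = 1/(-4185) = -1/4185 ≈ -0.00023895)
-K = -1*(-1/4185) = 1/4185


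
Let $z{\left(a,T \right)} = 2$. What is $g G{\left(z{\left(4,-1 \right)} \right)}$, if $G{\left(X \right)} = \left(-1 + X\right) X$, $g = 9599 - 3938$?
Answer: $11322$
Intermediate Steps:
$g = 5661$ ($g = 9599 - 3938 = 5661$)
$G{\left(X \right)} = X \left(-1 + X\right)$
$g G{\left(z{\left(4,-1 \right)} \right)} = 5661 \cdot 2 \left(-1 + 2\right) = 5661 \cdot 2 \cdot 1 = 5661 \cdot 2 = 11322$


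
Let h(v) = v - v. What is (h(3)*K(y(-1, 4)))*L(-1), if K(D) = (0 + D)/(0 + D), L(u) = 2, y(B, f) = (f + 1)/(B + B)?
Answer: 0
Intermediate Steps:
h(v) = 0
y(B, f) = (1 + f)/(2*B) (y(B, f) = (1 + f)/((2*B)) = (1 + f)*(1/(2*B)) = (1 + f)/(2*B))
K(D) = 1 (K(D) = D/D = 1)
(h(3)*K(y(-1, 4)))*L(-1) = (0*1)*2 = 0*2 = 0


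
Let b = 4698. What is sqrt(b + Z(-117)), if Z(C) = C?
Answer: 3*sqrt(509) ≈ 67.683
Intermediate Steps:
sqrt(b + Z(-117)) = sqrt(4698 - 117) = sqrt(4581) = 3*sqrt(509)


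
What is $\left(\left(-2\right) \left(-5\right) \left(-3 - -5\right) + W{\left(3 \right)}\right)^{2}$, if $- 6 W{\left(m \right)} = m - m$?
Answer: $400$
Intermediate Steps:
$W{\left(m \right)} = 0$ ($W{\left(m \right)} = - \frac{m - m}{6} = \left(- \frac{1}{6}\right) 0 = 0$)
$\left(\left(-2\right) \left(-5\right) \left(-3 - -5\right) + W{\left(3 \right)}\right)^{2} = \left(\left(-2\right) \left(-5\right) \left(-3 - -5\right) + 0\right)^{2} = \left(10 \left(-3 + 5\right) + 0\right)^{2} = \left(10 \cdot 2 + 0\right)^{2} = \left(20 + 0\right)^{2} = 20^{2} = 400$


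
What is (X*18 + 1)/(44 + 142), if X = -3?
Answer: -53/186 ≈ -0.28495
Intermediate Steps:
(X*18 + 1)/(44 + 142) = (-3*18 + 1)/(44 + 142) = (-54 + 1)/186 = -53*1/186 = -53/186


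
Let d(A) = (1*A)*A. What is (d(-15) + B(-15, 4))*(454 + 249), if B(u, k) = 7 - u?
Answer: 173641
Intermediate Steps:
d(A) = A² (d(A) = A*A = A²)
(d(-15) + B(-15, 4))*(454 + 249) = ((-15)² + (7 - 1*(-15)))*(454 + 249) = (225 + (7 + 15))*703 = (225 + 22)*703 = 247*703 = 173641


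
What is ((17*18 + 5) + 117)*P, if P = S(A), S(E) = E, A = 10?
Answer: 4280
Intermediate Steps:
P = 10
((17*18 + 5) + 117)*P = ((17*18 + 5) + 117)*10 = ((306 + 5) + 117)*10 = (311 + 117)*10 = 428*10 = 4280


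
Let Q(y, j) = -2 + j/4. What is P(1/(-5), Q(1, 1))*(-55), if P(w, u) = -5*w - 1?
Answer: 0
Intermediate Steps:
Q(y, j) = -2 + j/4 (Q(y, j) = -2 + j*(¼) = -2 + j/4)
P(w, u) = -1 - 5*w
P(1/(-5), Q(1, 1))*(-55) = (-1 - 5/(-5))*(-55) = (-1 - 5*(-⅕))*(-55) = (-1 + 1)*(-55) = 0*(-55) = 0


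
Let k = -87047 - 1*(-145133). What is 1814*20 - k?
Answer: -21806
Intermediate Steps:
k = 58086 (k = -87047 + 145133 = 58086)
1814*20 - k = 1814*20 - 1*58086 = 36280 - 58086 = -21806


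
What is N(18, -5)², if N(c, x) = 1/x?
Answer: 1/25 ≈ 0.040000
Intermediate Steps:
N(18, -5)² = (1/(-5))² = (-⅕)² = 1/25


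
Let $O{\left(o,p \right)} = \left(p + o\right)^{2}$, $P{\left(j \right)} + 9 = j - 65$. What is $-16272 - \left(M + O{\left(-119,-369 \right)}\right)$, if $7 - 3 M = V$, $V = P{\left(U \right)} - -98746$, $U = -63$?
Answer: $- \frac{664646}{3} \approx -2.2155 \cdot 10^{5}$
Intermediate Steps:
$P{\left(j \right)} = -74 + j$ ($P{\left(j \right)} = -9 + \left(j - 65\right) = -9 + \left(-65 + j\right) = -74 + j$)
$O{\left(o,p \right)} = \left(o + p\right)^{2}$
$V = 98609$ ($V = \left(-74 - 63\right) - -98746 = -137 + 98746 = 98609$)
$M = - \frac{98602}{3}$ ($M = \frac{7}{3} - \frac{98609}{3} = - \frac{98602}{3} \approx -32867.0$)
$-16272 - \left(M + O{\left(-119,-369 \right)}\right) = -16272 - \left(- \frac{98602}{3} + \left(-119 - 369\right)^{2}\right) = -16272 - \left(- \frac{98602}{3} + \left(-488\right)^{2}\right) = -16272 - \left(- \frac{98602}{3} + 238144\right) = -16272 - \frac{615830}{3} = - \frac{664646}{3}$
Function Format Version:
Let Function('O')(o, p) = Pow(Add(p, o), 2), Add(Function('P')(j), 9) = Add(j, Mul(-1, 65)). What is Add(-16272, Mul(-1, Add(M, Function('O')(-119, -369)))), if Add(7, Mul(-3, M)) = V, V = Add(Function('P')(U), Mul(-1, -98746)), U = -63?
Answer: Rational(-664646, 3) ≈ -2.2155e+5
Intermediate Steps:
Function('P')(j) = Add(-74, j) (Function('P')(j) = Add(-9, Add(j, Mul(-1, 65))) = Add(-9, Add(j, -65)) = Add(-9, Add(-65, j)) = Add(-74, j))
Function('O')(o, p) = Pow(Add(o, p), 2)
V = 98609 (V = Add(Add(-74, -63), Mul(-1, -98746)) = Add(-137, 98746) = 98609)
M = Rational(-98602, 3) (M = Add(Rational(7, 3), Mul(Rational(-1, 3), 98609)) = Add(Rational(7, 3), Rational(-98609, 3)) = Rational(-98602, 3) ≈ -32867.)
Add(-16272, Mul(-1, Add(M, Function('O')(-119, -369)))) = Add(-16272, Mul(-1, Add(Rational(-98602, 3), Pow(Add(-119, -369), 2)))) = Add(-16272, Mul(-1, Add(Rational(-98602, 3), Pow(-488, 2)))) = Add(-16272, Mul(-1, Add(Rational(-98602, 3), 238144))) = Add(-16272, Mul(-1, Rational(615830, 3))) = Add(-16272, Rational(-615830, 3)) = Rational(-664646, 3)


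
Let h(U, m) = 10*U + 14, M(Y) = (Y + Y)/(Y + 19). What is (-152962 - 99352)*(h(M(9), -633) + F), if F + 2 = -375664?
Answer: 663464456966/7 ≈ 9.4781e+10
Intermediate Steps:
F = -375666 (F = -2 - 375664 = -375666)
M(Y) = 2*Y/(19 + Y) (M(Y) = (2*Y)/(19 + Y) = 2*Y/(19 + Y))
h(U, m) = 14 + 10*U
(-152962 - 99352)*(h(M(9), -633) + F) = (-152962 - 99352)*((14 + 10*(2*9/(19 + 9))) - 375666) = -252314*((14 + 10*(2*9/28)) - 375666) = -252314*((14 + 10*(2*9*(1/28))) - 375666) = -252314*((14 + 10*(9/14)) - 375666) = -252314*((14 + 45/7) - 375666) = -252314*(143/7 - 375666) = -252314*(-2629519/7) = 663464456966/7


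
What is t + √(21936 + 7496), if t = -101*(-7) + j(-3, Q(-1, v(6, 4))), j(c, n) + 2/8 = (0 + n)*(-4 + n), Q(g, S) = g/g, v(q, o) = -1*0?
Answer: 2815/4 + 2*√7358 ≈ 875.31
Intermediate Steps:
v(q, o) = 0
Q(g, S) = 1
j(c, n) = -¼ + n*(-4 + n) (j(c, n) = -¼ + (0 + n)*(-4 + n) = -¼ + n*(-4 + n))
t = 2815/4 (t = -101*(-7) + (-¼ + 1² - 4*1) = 707 + (-¼ + 1 - 4) = 707 - 13/4 = 2815/4 ≈ 703.75)
t + √(21936 + 7496) = 2815/4 + √(21936 + 7496) = 2815/4 + √29432 = 2815/4 + 2*√7358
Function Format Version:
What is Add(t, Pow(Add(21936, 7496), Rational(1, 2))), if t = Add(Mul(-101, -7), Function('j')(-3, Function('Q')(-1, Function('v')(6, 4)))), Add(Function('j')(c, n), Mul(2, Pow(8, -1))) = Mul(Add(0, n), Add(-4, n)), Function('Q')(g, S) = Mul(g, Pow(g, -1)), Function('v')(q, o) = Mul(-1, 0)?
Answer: Add(Rational(2815, 4), Mul(2, Pow(7358, Rational(1, 2)))) ≈ 875.31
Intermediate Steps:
Function('v')(q, o) = 0
Function('Q')(g, S) = 1
Function('j')(c, n) = Add(Rational(-1, 4), Mul(n, Add(-4, n))) (Function('j')(c, n) = Add(Rational(-1, 4), Mul(Add(0, n), Add(-4, n))) = Add(Rational(-1, 4), Mul(n, Add(-4, n))))
t = Rational(2815, 4) (t = Add(Mul(-101, -7), Add(Rational(-1, 4), Pow(1, 2), Mul(-4, 1))) = Add(707, Add(Rational(-1, 4), 1, -4)) = Add(707, Rational(-13, 4)) = Rational(2815, 4) ≈ 703.75)
Add(t, Pow(Add(21936, 7496), Rational(1, 2))) = Add(Rational(2815, 4), Pow(Add(21936, 7496), Rational(1, 2))) = Add(Rational(2815, 4), Pow(29432, Rational(1, 2))) = Add(Rational(2815, 4), Mul(2, Pow(7358, Rational(1, 2))))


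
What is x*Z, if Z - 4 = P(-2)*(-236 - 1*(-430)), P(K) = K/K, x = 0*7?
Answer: 0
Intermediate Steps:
x = 0
P(K) = 1
Z = 198 (Z = 4 + 1*(-236 - 1*(-430)) = 4 + 1*(-236 + 430) = 4 + 1*194 = 4 + 194 = 198)
x*Z = 0*198 = 0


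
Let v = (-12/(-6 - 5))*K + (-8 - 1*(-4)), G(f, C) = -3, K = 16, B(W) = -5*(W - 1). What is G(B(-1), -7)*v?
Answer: -444/11 ≈ -40.364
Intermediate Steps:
B(W) = 5 - 5*W (B(W) = -5*(-1 + W) = 5 - 5*W)
v = 148/11 (v = -12/(-6 - 5)*16 + (-8 - 1*(-4)) = -12/(-11)*16 + (-8 + 4) = -12*(-1/11)*16 - 4 = (12/11)*16 - 4 = 192/11 - 4 = 148/11 ≈ 13.455)
G(B(-1), -7)*v = -3*148/11 = -444/11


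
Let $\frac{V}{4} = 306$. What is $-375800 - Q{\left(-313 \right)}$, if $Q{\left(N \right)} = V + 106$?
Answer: $-377130$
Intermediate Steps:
$V = 1224$ ($V = 4 \cdot 306 = 1224$)
$Q{\left(N \right)} = 1330$ ($Q{\left(N \right)} = 1224 + 106 = 1330$)
$-375800 - Q{\left(-313 \right)} = -375800 - 1330 = -377130$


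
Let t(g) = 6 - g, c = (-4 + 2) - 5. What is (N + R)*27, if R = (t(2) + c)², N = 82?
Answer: 2457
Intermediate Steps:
c = -7 (c = -2 - 5 = -7)
R = 9 (R = ((6 - 1*2) - 7)² = ((6 - 2) - 7)² = (4 - 7)² = (-3)² = 9)
(N + R)*27 = (82 + 9)*27 = 91*27 = 2457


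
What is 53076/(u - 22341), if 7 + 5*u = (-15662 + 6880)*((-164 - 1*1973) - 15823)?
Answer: 66345/39403252 ≈ 0.0016837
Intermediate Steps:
u = 157724713/5 (u = -7/5 + ((-15662 + 6880)*((-164 - 1*1973) - 15823))/5 = -7/5 + (-8782*((-164 - 1973) - 15823))/5 = -7/5 + (-8782*(-2137 - 15823))/5 = -7/5 + (-8782*(-17960))/5 = -7/5 + (1/5)*157724720 = -7/5 + 31544944 = 157724713/5 ≈ 3.1545e+7)
53076/(u - 22341) = 53076/(157724713/5 - 22341) = 53076/(157613008/5) = 53076*(5/157613008) = 66345/39403252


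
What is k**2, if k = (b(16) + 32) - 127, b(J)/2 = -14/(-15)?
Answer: 1951609/225 ≈ 8673.8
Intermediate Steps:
b(J) = 28/15 (b(J) = 2*(-14/(-15)) = 2*(-14*(-1/15)) = 2*(14/15) = 28/15)
k = -1397/15 (k = (28/15 + 32) - 127 = 508/15 - 127 = -1397/15 ≈ -93.133)
k**2 = (-1397/15)**2 = 1951609/225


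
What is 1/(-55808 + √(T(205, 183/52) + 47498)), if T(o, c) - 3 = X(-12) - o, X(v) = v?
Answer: -13952/778621395 - √11821/1557242790 ≈ -1.7989e-5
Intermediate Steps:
T(o, c) = -9 - o (T(o, c) = 3 + (-12 - o) = -9 - o)
1/(-55808 + √(T(205, 183/52) + 47498)) = 1/(-55808 + √((-9 - 1*205) + 47498)) = 1/(-55808 + √((-9 - 205) + 47498)) = 1/(-55808 + √(-214 + 47498)) = 1/(-55808 + √47284) = 1/(-55808 + 2*√11821)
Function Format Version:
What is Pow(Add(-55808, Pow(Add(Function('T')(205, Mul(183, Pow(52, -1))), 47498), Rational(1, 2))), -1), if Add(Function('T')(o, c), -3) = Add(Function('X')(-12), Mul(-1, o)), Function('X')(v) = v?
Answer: Add(Rational(-13952, 778621395), Mul(Rational(-1, 1557242790), Pow(11821, Rational(1, 2)))) ≈ -1.7989e-5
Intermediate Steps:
Function('T')(o, c) = Add(-9, Mul(-1, o)) (Function('T')(o, c) = Add(3, Add(-12, Mul(-1, o))) = Add(-9, Mul(-1, o)))
Pow(Add(-55808, Pow(Add(Function('T')(205, Mul(183, Pow(52, -1))), 47498), Rational(1, 2))), -1) = Pow(Add(-55808, Pow(Add(Add(-9, Mul(-1, 205)), 47498), Rational(1, 2))), -1) = Pow(Add(-55808, Pow(Add(Add(-9, -205), 47498), Rational(1, 2))), -1) = Pow(Add(-55808, Pow(Add(-214, 47498), Rational(1, 2))), -1) = Pow(Add(-55808, Pow(47284, Rational(1, 2))), -1) = Pow(Add(-55808, Mul(2, Pow(11821, Rational(1, 2)))), -1)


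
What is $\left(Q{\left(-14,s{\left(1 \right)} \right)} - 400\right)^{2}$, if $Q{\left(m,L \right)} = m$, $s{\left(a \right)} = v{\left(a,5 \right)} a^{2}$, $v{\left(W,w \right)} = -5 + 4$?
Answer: $171396$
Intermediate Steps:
$v{\left(W,w \right)} = -1$
$s{\left(a \right)} = - a^{2}$
$\left(Q{\left(-14,s{\left(1 \right)} \right)} - 400\right)^{2} = \left(-14 - 400\right)^{2} = \left(-414\right)^{2} = 171396$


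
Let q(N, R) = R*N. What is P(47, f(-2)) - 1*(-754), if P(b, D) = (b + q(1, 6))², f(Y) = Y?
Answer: 3563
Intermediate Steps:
q(N, R) = N*R
P(b, D) = (6 + b)² (P(b, D) = (b + 1*6)² = (b + 6)² = (6 + b)²)
P(47, f(-2)) - 1*(-754) = (6 + 47)² - 1*(-754) = 53² + 754 = 2809 + 754 = 3563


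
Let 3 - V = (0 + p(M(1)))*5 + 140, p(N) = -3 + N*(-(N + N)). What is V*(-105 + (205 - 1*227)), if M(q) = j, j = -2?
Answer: 10414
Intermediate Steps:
M(q) = -2
p(N) = -3 - 2*N² (p(N) = -3 + N*(-2*N) = -3 - 2*N²)
V = -82 (V = 3 - ((0 + (-3 - 2*(-2)²))*5 + 140) = 3 - ((0 + (-3 - 2*4))*5 + 140) = 3 - ((0 + (-3 - 8))*5 + 140) = 3 - ((0 - 11)*5 + 140) = 3 - (-11*5 + 140) = 3 - (-55 + 140) = 3 - 1*85 = 3 - 85 = -82)
V*(-105 + (205 - 1*227)) = -82*(-105 + (205 - 1*227)) = -82*(-105 + (205 - 227)) = -82*(-105 - 22) = -82*(-127) = 10414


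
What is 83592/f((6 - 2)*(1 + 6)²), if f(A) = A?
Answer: 20898/49 ≈ 426.49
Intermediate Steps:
83592/f((6 - 2)*(1 + 6)²) = 83592/(((6 - 2)*(1 + 6)²)) = 83592/((4*7²)) = 83592/((4*49)) = 83592/196 = 83592*(1/196) = 20898/49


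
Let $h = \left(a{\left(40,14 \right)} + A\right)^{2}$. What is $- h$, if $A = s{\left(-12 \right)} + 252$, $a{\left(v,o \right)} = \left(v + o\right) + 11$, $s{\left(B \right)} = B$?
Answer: $-93025$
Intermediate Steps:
$a{\left(v,o \right)} = 11 + o + v$ ($a{\left(v,o \right)} = \left(o + v\right) + 11 = 11 + o + v$)
$A = 240$ ($A = -12 + 252 = 240$)
$h = 93025$ ($h = \left(\left(11 + 14 + 40\right) + 240\right)^{2} = \left(65 + 240\right)^{2} = 305^{2} = 93025$)
$- h = \left(-1\right) 93025 = -93025$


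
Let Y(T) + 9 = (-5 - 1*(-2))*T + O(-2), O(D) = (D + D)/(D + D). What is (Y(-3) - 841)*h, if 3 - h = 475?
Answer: 396480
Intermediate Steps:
h = -472 (h = 3 - 1*475 = 3 - 475 = -472)
O(D) = 1 (O(D) = (2*D)/((2*D)) = (2*D)*(1/(2*D)) = 1)
Y(T) = -8 - 3*T (Y(T) = -9 + ((-5 - 1*(-2))*T + 1) = -9 + ((-5 + 2)*T + 1) = -9 + (-3*T + 1) = -9 + (1 - 3*T) = -8 - 3*T)
(Y(-3) - 841)*h = ((-8 - 3*(-3)) - 841)*(-472) = ((-8 + 9) - 841)*(-472) = (1 - 841)*(-472) = -840*(-472) = 396480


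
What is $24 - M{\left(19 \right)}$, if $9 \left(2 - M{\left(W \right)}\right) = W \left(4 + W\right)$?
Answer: $\frac{635}{9} \approx 70.556$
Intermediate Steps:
$M{\left(W \right)} = 2 - \frac{W \left(4 + W\right)}{9}$
$24 - M{\left(19 \right)} = 24 - \left(2 - \frac{76}{9} - \frac{19^{2}}{9}\right) = 24 - \left(2 - \frac{76}{9} - \frac{361}{9}\right) = 24 - - \frac{419}{9} = 24 + \frac{419}{9} = \frac{635}{9}$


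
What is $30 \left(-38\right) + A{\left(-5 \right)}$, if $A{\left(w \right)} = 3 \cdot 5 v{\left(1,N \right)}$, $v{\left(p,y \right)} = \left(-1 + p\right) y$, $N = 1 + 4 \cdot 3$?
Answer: $-1140$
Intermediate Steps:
$N = 13$ ($N = 1 + 12 = 13$)
$v{\left(p,y \right)} = y \left(-1 + p\right)$
$A{\left(w \right)} = 0$ ($A{\left(w \right)} = 3 \cdot 5 \cdot 13 \left(-1 + 1\right) = 15 \cdot 13 \cdot 0 = 15 \cdot 0 = 0$)
$30 \left(-38\right) + A{\left(-5 \right)} = 30 \left(-38\right) + 0 = -1140 + 0 = -1140$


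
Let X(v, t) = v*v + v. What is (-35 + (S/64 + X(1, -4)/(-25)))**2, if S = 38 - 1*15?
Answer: 3086135809/2560000 ≈ 1205.5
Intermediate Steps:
S = 23 (S = 38 - 15 = 23)
X(v, t) = v + v**2 (X(v, t) = v**2 + v = v + v**2)
(-35 + (S/64 + X(1, -4)/(-25)))**2 = (-35 + (23/64 + (1*(1 + 1))/(-25)))**2 = (-35 + (23*(1/64) + (1*2)*(-1/25)))**2 = (-35 + (23/64 + 2*(-1/25)))**2 = (-35 + (23/64 - 2/25))**2 = (-35 + 447/1600)**2 = (-55553/1600)**2 = 3086135809/2560000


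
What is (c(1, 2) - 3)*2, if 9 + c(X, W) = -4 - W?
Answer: -36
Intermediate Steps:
c(X, W) = -13 - W (c(X, W) = -9 + (-4 - W) = -13 - W)
(c(1, 2) - 3)*2 = ((-13 - 1*2) - 3)*2 = ((-13 - 2) - 3)*2 = (-15 - 3)*2 = -18*2 = -36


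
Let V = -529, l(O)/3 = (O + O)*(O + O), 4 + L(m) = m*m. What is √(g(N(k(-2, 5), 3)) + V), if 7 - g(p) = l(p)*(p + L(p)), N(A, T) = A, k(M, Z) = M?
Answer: I*√426 ≈ 20.64*I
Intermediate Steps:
L(m) = -4 + m² (L(m) = -4 + m*m = -4 + m²)
l(O) = 12*O² (l(O) = 3*((O + O)*(O + O)) = 3*((2*O)*(2*O)) = 3*(4*O²) = 12*O²)
g(p) = 7 - 12*p²*(-4 + p + p²) (g(p) = 7 - 12*p²*(p + (-4 + p²)) = 7 - 12*p²*(-4 + p + p²))
√(g(N(k(-2, 5), 3)) + V) = √((7 - 12*(-2)³ + 12*(-2)²*(4 - 1*(-2)²)) - 529) = √((7 - 12*(-8) + 12*4*(4 - 1*4)) - 529) = √((7 + 96 + 12*4*(4 - 4)) - 529) = √((7 + 96 + 12*4*0) - 529) = √((7 + 96 + 0) - 529) = √(103 - 529) = √(-426) = I*√426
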